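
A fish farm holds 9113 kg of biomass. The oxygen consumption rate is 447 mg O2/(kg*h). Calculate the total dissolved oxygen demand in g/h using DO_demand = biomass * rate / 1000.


Total O2 consumption (mg/h) = 9113 kg * 447 mg/(kg*h) = 4073511 mg/h
Convert to g/h: 4073511 / 1000 = 4073.511 g/h

4073.511 g/h


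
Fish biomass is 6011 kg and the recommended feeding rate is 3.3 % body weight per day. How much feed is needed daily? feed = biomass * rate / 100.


Feeding rate fraction = 3.3% / 100 = 0.033
Daily feed = 6011 kg * 0.033 = 198.363 kg/day

198.363 kg/day


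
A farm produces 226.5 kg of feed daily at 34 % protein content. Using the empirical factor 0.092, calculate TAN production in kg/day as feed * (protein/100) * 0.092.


Protein in feed = 226.5 * 34/100 = 77.01 kg/day
TAN = protein * 0.092 = 77.01 * 0.092 = 7.08492 kg/day

7.08492 kg/day


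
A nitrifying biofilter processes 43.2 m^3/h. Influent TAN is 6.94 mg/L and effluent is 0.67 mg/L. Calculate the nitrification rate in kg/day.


Concentration drop: TAN_in - TAN_out = 6.94 - 0.67 = 6.27 mg/L
Hourly TAN removed = Q * dTAN = 43.2 m^3/h * 6.27 mg/L = 270.864 g/h  (m^3/h * mg/L = g/h)
Daily TAN removed = 270.864 * 24 = 6500.736 g/day
Convert to kg/day: 6500.736 / 1000 = 6.500736 kg/day

6.500736 kg/day


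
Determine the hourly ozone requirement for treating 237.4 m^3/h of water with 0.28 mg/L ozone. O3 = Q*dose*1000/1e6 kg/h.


O3 demand (mg/h) = Q * dose * 1000 = 237.4 * 0.28 * 1000 = 66472 mg/h
Convert mg to kg: 66472 / 1e6 = 0.066472 kg/h

0.066472 kg/h


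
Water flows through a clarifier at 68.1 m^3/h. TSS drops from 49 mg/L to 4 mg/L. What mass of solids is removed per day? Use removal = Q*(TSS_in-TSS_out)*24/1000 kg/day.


Concentration drop: TSS_in - TSS_out = 49 - 4 = 45 mg/L
Hourly solids removed = Q * dTSS = 68.1 m^3/h * 45 mg/L = 3064.5 g/h  (m^3/h * mg/L = g/h)
Daily solids removed = 3064.5 * 24 = 73548 g/day
Convert g to kg: 73548 / 1000 = 73.548 kg/day

73.548 kg/day


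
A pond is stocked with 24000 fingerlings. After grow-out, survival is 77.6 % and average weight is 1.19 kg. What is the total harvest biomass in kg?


Survivors = 24000 * 77.6/100 = 18624 fish
Harvest biomass = survivors * W_f = 18624 * 1.19 = 22162.56 kg

22162.56 kg


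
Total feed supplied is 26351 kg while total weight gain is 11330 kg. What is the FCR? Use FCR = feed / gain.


FCR = feed consumed / weight gained
FCR = 26351 kg / 11330 kg = 2.32577

2.32577


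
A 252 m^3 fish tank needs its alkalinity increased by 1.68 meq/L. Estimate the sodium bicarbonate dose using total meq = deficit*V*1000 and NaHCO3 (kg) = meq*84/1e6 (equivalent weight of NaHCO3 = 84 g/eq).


Tank volume in L = 252 m^3 * 1000 = 252000 L
Total meq required = 1.68 meq/L * 252000 L = 423360 meq
NaHCO3 mass = 423360 meq * 84 mg/meq / 1e6 = 35.5622 kg

35.5622 kg


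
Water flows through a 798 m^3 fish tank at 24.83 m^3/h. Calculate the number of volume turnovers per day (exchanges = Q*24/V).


Daily flow volume = 24.83 m^3/h * 24 h = 595.92 m^3/day
Exchanges = daily flow / tank volume = 595.92 / 798 = 0.746767 exchanges/day

0.746767 exchanges/day


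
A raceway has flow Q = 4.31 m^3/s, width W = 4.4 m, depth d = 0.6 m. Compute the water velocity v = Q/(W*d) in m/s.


Cross-sectional area = W * d = 4.4 * 0.6 = 2.64 m^2
Velocity = Q / A = 4.31 / 2.64 = 1.63258 m/s

1.63258 m/s


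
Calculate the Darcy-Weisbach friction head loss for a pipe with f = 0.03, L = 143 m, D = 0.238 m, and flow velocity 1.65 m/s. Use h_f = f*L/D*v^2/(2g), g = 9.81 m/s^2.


v^2 = 1.65^2 = 2.7225 m^2/s^2
L/D = 143/0.238 = 600.84034
h_f = f*(L/D)*v^2/(2g) = 0.03 * 600.84034 * 2.7225 / 19.62 = 2.5012 m

2.5012 m


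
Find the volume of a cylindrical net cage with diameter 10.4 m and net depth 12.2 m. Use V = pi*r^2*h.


r = d/2 = 10.4/2 = 5.2 m
Base area = pi*r^2 = pi*5.2^2 = 84.948665 m^2
Volume = 84.948665 * 12.2 = 1036.37 m^3

1036.37 m^3


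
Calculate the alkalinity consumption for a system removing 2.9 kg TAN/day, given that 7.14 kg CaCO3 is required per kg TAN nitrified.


Alkalinity factor: 7.14 kg CaCO3 consumed per kg TAN nitrified
alk = 2.9 kg TAN * 7.14 = 20.706 kg CaCO3/day

20.706 kg CaCO3/day


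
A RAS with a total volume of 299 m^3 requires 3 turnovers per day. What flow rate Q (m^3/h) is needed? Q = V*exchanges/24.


Daily recirculation volume = 299 m^3 * 3 = 897 m^3/day
Flow rate Q = daily volume / 24 h = 897 / 24 = 37.375 m^3/h

37.375 m^3/h


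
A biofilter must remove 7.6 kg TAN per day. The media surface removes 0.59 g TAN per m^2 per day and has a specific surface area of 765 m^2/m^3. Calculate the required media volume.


A = 7.6*1000 / 0.59 = 12881.356 m^2
V = 12881.356 / 765 = 16.8384

16.8384 m^3


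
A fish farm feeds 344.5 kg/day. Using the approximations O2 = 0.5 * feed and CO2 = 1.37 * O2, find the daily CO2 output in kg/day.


O2 = 344.5 * 0.5 = 172.25
CO2 = 172.25 * 1.37 = 235.9825

235.9825 kg/day


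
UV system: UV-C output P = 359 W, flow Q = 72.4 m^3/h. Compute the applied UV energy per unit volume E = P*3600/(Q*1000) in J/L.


Energy delivered per hour = 359 W * 3600 s = 1292400 J/h
Volume treated per hour = 72.4 m^3/h * 1000 = 72400 L/h
dose = 1292400 / 72400 = 17.8508 J/L

17.8508 J/L


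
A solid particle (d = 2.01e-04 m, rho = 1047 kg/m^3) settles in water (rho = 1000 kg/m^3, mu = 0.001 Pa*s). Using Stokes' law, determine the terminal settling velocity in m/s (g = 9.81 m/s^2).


Density difference: rho_p - rho_f = 1047 - 1000 = 47 kg/m^3
d^2 = (2.01e-04)^2 = 4.0401e-08 m^2
Numerator = (rho_p - rho_f) * g * d^2 = 47 * 9.81 * 4.0401e-08 = 1.8627689e-05
Denominator = 18 * mu = 18 * 0.001 = 0.018
v_s = 1.8627689e-05 / 0.018 = 0.00103487 m/s
Check: Re = rho_f * v_s * d / mu = 1000 * 0.00103487 * 2.01e-04 / 0.001 = 0.208 < 1, so Stokes' law applies.

0.00103487 m/s


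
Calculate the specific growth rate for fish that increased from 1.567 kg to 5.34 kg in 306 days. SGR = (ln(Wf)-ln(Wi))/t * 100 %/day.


ln(W_f) = ln(5.34) = 1.6752257
ln(W_i) = ln(1.567) = 0.44916296
ln(W_f) - ln(W_i) = 1.6752257 - 0.44916296 = 1.2260627
SGR = 1.2260627 / 306 * 100 = 0.400674 %/day

0.400674 %/day


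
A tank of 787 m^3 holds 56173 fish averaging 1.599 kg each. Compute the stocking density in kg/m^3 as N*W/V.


Total biomass = 56173 fish * 1.599 kg = 89820.627 kg
Density = total biomass / volume = 89820.627 / 787 = 114.13 kg/m^3

114.13 kg/m^3


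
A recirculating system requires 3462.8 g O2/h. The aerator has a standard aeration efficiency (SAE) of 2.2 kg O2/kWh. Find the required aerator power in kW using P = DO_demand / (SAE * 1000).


SAE in g O2/kWh = 2.2 * 1000 = 2200 g/kWh
P = DO_demand / SAE_g = 3462.8 / 2200 = 1.574 kW

1.574 kW


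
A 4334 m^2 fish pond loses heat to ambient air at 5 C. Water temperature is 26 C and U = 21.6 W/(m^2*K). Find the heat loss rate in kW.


Temperature difference dT = 26 - 5 = 21 K
Heat loss (W) = U * A * dT = 21.6 * 4334 * 21 = 1965902.4 W
Convert to kW: 1965902.4 / 1000 = 1965.9024 kW

1965.9024 kW


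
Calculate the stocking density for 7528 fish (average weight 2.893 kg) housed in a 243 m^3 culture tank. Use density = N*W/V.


Total biomass = 7528 fish * 2.893 kg = 21778.504 kg
Density = total biomass / volume = 21778.504 / 243 = 89.6235 kg/m^3

89.6235 kg/m^3


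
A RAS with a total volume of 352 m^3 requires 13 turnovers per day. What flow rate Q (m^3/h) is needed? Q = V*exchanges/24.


Daily recirculation volume = 352 m^3 * 13 = 4576 m^3/day
Flow rate Q = daily volume / 24 h = 4576 / 24 = 190.667 m^3/h

190.667 m^3/h


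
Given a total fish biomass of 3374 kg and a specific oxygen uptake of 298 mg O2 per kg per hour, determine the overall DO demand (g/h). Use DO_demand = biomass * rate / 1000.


Total O2 consumption (mg/h) = 3374 kg * 298 mg/(kg*h) = 1005452 mg/h
Convert to g/h: 1005452 / 1000 = 1005.452 g/h

1005.452 g/h


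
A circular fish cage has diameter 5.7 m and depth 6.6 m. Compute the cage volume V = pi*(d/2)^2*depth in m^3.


r = d/2 = 5.7/2 = 2.85 m
Base area = pi*r^2 = pi*2.85^2 = 25.517586 m^2
Volume = 25.517586 * 6.6 = 168.416 m^3

168.416 m^3


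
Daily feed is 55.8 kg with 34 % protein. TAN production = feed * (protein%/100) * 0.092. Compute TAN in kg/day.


Protein in feed = 55.8 * 34/100 = 18.972 kg/day
TAN = protein * 0.092 = 18.972 * 0.092 = 1.745424 kg/day

1.745424 kg/day


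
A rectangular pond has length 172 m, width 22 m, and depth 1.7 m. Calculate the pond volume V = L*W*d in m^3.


Base area = L * W = 172 * 22 = 3784 m^2
Volume = area * depth = 3784 * 1.7 = 6432.8 m^3

6432.8 m^3


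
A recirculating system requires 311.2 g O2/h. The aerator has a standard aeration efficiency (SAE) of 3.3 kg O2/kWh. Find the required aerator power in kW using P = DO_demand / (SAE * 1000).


SAE in g O2/kWh = 3.3 * 1000 = 3300 g/kWh
P = DO_demand / SAE_g = 311.2 / 3300 = 0.094303 kW

0.094303 kW


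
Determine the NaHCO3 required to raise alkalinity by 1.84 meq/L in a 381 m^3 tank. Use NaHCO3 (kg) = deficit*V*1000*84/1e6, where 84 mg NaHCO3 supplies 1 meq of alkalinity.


Tank volume in L = 381 m^3 * 1000 = 381000 L
Total meq required = 1.84 meq/L * 381000 L = 701040 meq
NaHCO3 mass = 701040 meq * 84 mg/meq / 1e6 = 58.8874 kg

58.8874 kg


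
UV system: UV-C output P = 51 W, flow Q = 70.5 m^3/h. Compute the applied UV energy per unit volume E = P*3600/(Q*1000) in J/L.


Energy delivered per hour = 51 W * 3600 s = 183600 J/h
Volume treated per hour = 70.5 m^3/h * 1000 = 70500 L/h
dose = 183600 / 70500 = 2.60426 J/L

2.60426 J/L


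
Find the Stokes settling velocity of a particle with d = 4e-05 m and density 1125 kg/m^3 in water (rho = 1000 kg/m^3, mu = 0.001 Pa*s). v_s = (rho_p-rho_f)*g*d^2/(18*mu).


Density difference: rho_p - rho_f = 1125 - 1000 = 125 kg/m^3
d^2 = (4e-05)^2 = 1.6e-09 m^2
Numerator = (rho_p - rho_f) * g * d^2 = 125 * 9.81 * 1.6e-09 = 1.962e-06
Denominator = 18 * mu = 18 * 0.001 = 0.018
v_s = 1.962e-06 / 0.018 = 1.09e-04 m/s
Check: Re = rho_f * v_s * d / mu = 1000 * 1.09e-04 * 4e-05 / 0.001 = 0.00436 < 1, so Stokes' law applies.

1.09e-04 m/s


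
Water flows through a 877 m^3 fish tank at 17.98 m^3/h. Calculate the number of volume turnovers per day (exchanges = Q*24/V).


Daily flow volume = 17.98 m^3/h * 24 h = 431.52 m^3/day
Exchanges = daily flow / tank volume = 431.52 / 877 = 0.492041 exchanges/day

0.492041 exchanges/day


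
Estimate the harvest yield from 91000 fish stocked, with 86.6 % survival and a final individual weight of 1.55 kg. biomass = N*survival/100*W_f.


Survivors = 91000 * 86.6/100 = 78806 fish
Harvest biomass = survivors * W_f = 78806 * 1.55 = 122149.3 kg

122149.3 kg


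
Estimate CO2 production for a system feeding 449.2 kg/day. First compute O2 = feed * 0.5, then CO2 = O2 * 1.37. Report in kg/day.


O2 = 449.2 * 0.5 = 224.6
CO2 = 224.6 * 1.37 = 307.702

307.702 kg/day


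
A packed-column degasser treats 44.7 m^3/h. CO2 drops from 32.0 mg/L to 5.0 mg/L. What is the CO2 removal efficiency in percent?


CO2_out / CO2_in = 5.0 / 32.0 = 0.15625
Fraction remaining = 0.15625
efficiency = (1 - 0.15625) * 100 = 84.375 %

84.375 %


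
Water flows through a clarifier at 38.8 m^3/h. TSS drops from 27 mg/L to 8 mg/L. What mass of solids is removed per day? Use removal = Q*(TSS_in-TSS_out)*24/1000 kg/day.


Concentration drop: TSS_in - TSS_out = 27 - 8 = 19 mg/L
Hourly solids removed = Q * dTSS = 38.8 m^3/h * 19 mg/L = 737.2 g/h  (m^3/h * mg/L = g/h)
Daily solids removed = 737.2 * 24 = 17692.8 g/day
Convert g to kg: 17692.8 / 1000 = 17.6928 kg/day

17.6928 kg/day


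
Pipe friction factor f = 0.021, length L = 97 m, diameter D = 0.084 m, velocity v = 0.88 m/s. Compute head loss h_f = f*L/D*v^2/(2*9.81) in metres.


v^2 = 0.88^2 = 0.7744 m^2/s^2
L/D = 97/0.084 = 1154.7619
h_f = f*(L/D)*v^2/(2g) = 0.021 * 1154.7619 * 0.7744 / 19.62 = 0.957146 m

0.957146 m


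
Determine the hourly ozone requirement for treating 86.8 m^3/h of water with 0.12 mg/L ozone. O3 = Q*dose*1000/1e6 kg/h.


O3 demand (mg/h) = Q * dose * 1000 = 86.8 * 0.12 * 1000 = 10416 mg/h
Convert mg to kg: 10416 / 1e6 = 0.010416 kg/h

0.010416 kg/h


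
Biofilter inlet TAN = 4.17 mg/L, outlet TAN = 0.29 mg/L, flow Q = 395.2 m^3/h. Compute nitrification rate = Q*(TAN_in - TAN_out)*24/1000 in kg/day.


Concentration drop: TAN_in - TAN_out = 4.17 - 0.29 = 3.88 mg/L
Hourly TAN removed = Q * dTAN = 395.2 m^3/h * 3.88 mg/L = 1533.376 g/h  (m^3/h * mg/L = g/h)
Daily TAN removed = 1533.376 * 24 = 36801.024 g/day
Convert to kg/day: 36801.024 / 1000 = 36.801024 kg/day

36.801024 kg/day


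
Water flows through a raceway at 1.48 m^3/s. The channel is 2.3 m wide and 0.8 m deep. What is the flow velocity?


Cross-sectional area = W * d = 2.3 * 0.8 = 1.84 m^2
Velocity = Q / A = 1.48 / 1.84 = 0.804348 m/s

0.804348 m/s


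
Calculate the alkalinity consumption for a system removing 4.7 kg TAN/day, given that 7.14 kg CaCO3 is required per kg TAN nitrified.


Alkalinity factor: 7.14 kg CaCO3 consumed per kg TAN nitrified
alk = 4.7 kg TAN * 7.14 = 33.558 kg CaCO3/day

33.558 kg CaCO3/day


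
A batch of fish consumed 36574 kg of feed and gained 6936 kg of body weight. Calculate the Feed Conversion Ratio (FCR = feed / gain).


FCR = feed consumed / weight gained
FCR = 36574 kg / 6936 kg = 5.27307

5.27307


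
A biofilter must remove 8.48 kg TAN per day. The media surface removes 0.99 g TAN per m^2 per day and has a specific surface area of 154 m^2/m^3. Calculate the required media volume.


A = 8.48*1000 / 0.99 = 8565.6566 m^2
V = 8565.6566 / 154 = 55.6211

55.6211 m^3


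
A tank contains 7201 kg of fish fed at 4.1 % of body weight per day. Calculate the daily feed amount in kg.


Feeding rate fraction = 4.1% / 100 = 0.041
Daily feed = 7201 kg * 0.041 = 295.241 kg/day

295.241 kg/day


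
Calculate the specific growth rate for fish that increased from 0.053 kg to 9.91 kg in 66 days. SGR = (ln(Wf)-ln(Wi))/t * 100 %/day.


ln(W_f) = ln(9.91) = 2.2935443
ln(W_i) = ln(0.053) = -2.9374634
ln(W_f) - ln(W_i) = 2.2935443 - -2.9374634 = 5.2310077
SGR = 5.2310077 / 66 * 100 = 7.92577 %/day

7.92577 %/day


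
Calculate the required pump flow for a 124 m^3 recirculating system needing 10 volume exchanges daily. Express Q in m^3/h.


Daily recirculation volume = 124 m^3 * 10 = 1240 m^3/day
Flow rate Q = daily volume / 24 h = 1240 / 24 = 51.6667 m^3/h

51.6667 m^3/h


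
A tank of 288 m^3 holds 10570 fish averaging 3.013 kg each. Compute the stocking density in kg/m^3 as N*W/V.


Total biomass = 10570 fish * 3.013 kg = 31847.41 kg
Density = total biomass / volume = 31847.41 / 288 = 110.581 kg/m^3

110.581 kg/m^3


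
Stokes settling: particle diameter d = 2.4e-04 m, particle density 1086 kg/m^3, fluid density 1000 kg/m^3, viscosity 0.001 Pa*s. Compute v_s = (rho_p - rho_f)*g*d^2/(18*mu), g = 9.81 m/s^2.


Density difference: rho_p - rho_f = 1086 - 1000 = 86 kg/m^3
d^2 = (2.4e-04)^2 = 5.76e-08 m^2
Numerator = (rho_p - rho_f) * g * d^2 = 86 * 9.81 * 5.76e-08 = 4.8594816e-05
Denominator = 18 * mu = 18 * 0.001 = 0.018
v_s = 4.8594816e-05 / 0.018 = 0.00269971 m/s
Check: Re = rho_f * v_s * d / mu = 1000 * 0.00269971 * 2.4e-04 / 0.001 = 0.648 < 1, so Stokes' law applies.

0.00269971 m/s


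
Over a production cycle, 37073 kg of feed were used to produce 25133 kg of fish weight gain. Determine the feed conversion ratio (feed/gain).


FCR = feed consumed / weight gained
FCR = 37073 kg / 25133 kg = 1.47507

1.47507


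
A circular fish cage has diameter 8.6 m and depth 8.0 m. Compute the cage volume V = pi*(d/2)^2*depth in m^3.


r = d/2 = 8.6/2 = 4.3 m
Base area = pi*r^2 = pi*4.3^2 = 58.088048 m^2
Volume = 58.088048 * 8.0 = 464.704 m^3

464.704 m^3


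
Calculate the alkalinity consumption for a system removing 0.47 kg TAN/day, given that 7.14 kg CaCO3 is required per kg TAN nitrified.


Alkalinity factor: 7.14 kg CaCO3 consumed per kg TAN nitrified
alk = 0.47 kg TAN * 7.14 = 3.3558 kg CaCO3/day

3.3558 kg CaCO3/day


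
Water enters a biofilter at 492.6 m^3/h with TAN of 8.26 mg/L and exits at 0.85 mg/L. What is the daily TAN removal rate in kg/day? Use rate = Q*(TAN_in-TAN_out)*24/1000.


Concentration drop: TAN_in - TAN_out = 8.26 - 0.85 = 7.41 mg/L
Hourly TAN removed = Q * dTAN = 492.6 m^3/h * 7.41 mg/L = 3650.166 g/h  (m^3/h * mg/L = g/h)
Daily TAN removed = 3650.166 * 24 = 87603.984 g/day
Convert to kg/day: 87603.984 / 1000 = 87.603984 kg/day

87.603984 kg/day


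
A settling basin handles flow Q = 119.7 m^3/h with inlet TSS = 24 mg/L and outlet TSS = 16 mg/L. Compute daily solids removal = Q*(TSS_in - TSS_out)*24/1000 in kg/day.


Concentration drop: TSS_in - TSS_out = 24 - 16 = 8 mg/L
Hourly solids removed = Q * dTSS = 119.7 m^3/h * 8 mg/L = 957.6 g/h  (m^3/h * mg/L = g/h)
Daily solids removed = 957.6 * 24 = 22982.4 g/day
Convert g to kg: 22982.4 / 1000 = 22.9824 kg/day

22.9824 kg/day


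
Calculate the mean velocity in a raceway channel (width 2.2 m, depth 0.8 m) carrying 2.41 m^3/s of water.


Cross-sectional area = W * d = 2.2 * 0.8 = 1.76 m^2
Velocity = Q / A = 2.41 / 1.76 = 1.36932 m/s

1.36932 m/s


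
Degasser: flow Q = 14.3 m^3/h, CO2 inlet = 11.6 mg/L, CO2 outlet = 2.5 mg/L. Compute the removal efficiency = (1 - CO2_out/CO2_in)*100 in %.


CO2_out / CO2_in = 2.5 / 11.6 = 0.21551724
Fraction remaining = 0.21551724
efficiency = (1 - 0.21551724) * 100 = 78.4483 %

78.4483 %


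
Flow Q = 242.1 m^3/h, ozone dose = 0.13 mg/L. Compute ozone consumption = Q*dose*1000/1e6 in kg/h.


O3 demand (mg/h) = Q * dose * 1000 = 242.1 * 0.13 * 1000 = 31473 mg/h
Convert mg to kg: 31473 / 1e6 = 0.031473 kg/h

0.031473 kg/h


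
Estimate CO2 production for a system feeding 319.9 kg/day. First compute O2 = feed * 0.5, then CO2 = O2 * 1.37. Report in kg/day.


O2 = 319.9 * 0.5 = 159.95
CO2 = 159.95 * 1.37 = 219.1315

219.1315 kg/day


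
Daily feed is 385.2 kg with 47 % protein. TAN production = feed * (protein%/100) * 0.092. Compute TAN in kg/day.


Protein in feed = 385.2 * 47/100 = 181.044 kg/day
TAN = protein * 0.092 = 181.044 * 0.092 = 16.656048 kg/day

16.656048 kg/day


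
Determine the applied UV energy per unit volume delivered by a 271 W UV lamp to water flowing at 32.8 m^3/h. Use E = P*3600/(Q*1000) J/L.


Energy delivered per hour = 271 W * 3600 s = 975600 J/h
Volume treated per hour = 32.8 m^3/h * 1000 = 32800 L/h
dose = 975600 / 32800 = 29.7439 J/L

29.7439 J/L


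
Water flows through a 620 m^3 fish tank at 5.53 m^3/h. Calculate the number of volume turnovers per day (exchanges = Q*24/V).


Daily flow volume = 5.53 m^3/h * 24 h = 132.72 m^3/day
Exchanges = daily flow / tank volume = 132.72 / 620 = 0.214065 exchanges/day

0.214065 exchanges/day


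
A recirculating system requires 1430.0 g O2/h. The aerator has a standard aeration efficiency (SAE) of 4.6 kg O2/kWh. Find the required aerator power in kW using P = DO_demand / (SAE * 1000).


SAE in g O2/kWh = 4.6 * 1000 = 4600 g/kWh
P = DO_demand / SAE_g = 1430.0 / 4600 = 0.31087 kW

0.31087 kW


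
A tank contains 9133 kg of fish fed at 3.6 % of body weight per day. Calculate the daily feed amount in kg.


Feeding rate fraction = 3.6% / 100 = 0.036
Daily feed = 9133 kg * 0.036 = 328.788 kg/day

328.788 kg/day


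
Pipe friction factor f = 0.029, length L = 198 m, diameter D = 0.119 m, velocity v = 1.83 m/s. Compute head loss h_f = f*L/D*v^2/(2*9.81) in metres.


v^2 = 1.83^2 = 3.3489 m^2/s^2
L/D = 198/0.119 = 1663.8655
h_f = f*(L/D)*v^2/(2g) = 0.029 * 1663.8655 * 3.3489 / 19.62 = 8.23606 m

8.23606 m


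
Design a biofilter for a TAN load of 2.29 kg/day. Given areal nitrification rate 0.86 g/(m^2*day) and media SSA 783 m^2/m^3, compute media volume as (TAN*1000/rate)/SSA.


A = 2.29*1000 / 0.86 = 2662.7907 m^2
V = 2662.7907 / 783 = 3.40075

3.40075 m^3


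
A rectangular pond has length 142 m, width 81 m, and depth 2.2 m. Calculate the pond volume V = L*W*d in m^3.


Base area = L * W = 142 * 81 = 11502 m^2
Volume = area * depth = 11502 * 2.2 = 25304.4 m^3

25304.4 m^3


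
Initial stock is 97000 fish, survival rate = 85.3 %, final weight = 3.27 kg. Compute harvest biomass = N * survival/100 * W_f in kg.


Survivors = 97000 * 85.3/100 = 82741 fish
Harvest biomass = survivors * W_f = 82741 * 3.27 = 270563.07 kg

270563.07 kg


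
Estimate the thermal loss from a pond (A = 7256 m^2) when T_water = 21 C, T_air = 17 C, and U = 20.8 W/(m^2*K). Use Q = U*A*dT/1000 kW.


Temperature difference dT = 21 - 17 = 4 K
Heat loss (W) = U * A * dT = 20.8 * 7256 * 4 = 603699.2 W
Convert to kW: 603699.2 / 1000 = 603.6992 kW

603.6992 kW


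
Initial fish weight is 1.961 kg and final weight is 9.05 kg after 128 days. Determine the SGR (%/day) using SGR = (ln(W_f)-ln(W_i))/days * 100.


ln(W_f) = ln(9.05) = 2.2027648
ln(W_i) = ln(1.961) = 0.67345455
ln(W_f) - ln(W_i) = 2.2027648 - 0.67345455 = 1.5293103
SGR = 1.5293103 / 128 * 100 = 1.19477 %/day

1.19477 %/day


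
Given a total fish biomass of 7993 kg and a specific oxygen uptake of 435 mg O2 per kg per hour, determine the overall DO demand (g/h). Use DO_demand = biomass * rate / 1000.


Total O2 consumption (mg/h) = 7993 kg * 435 mg/(kg*h) = 3476955 mg/h
Convert to g/h: 3476955 / 1000 = 3476.955 g/h

3476.955 g/h


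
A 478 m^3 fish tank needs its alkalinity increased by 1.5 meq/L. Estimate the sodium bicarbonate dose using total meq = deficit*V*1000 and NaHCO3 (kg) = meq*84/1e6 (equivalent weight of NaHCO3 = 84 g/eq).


Tank volume in L = 478 m^3 * 1000 = 478000 L
Total meq required = 1.5 meq/L * 478000 L = 717000 meq
NaHCO3 mass = 717000 meq * 84 mg/meq / 1e6 = 60.228 kg

60.228 kg


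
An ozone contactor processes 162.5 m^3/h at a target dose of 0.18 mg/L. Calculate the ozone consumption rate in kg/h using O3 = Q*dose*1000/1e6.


O3 demand (mg/h) = Q * dose * 1000 = 162.5 * 0.18 * 1000 = 29250 mg/h
Convert mg to kg: 29250 / 1e6 = 0.02925 kg/h

0.02925 kg/h


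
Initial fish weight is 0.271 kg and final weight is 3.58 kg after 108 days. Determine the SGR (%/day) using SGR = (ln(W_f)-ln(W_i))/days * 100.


ln(W_f) = ln(3.58) = 1.2753628
ln(W_i) = ln(0.271) = -1.3056365
ln(W_f) - ln(W_i) = 1.2753628 - -1.3056365 = 2.5809993
SGR = 2.5809993 / 108 * 100 = 2.38981 %/day

2.38981 %/day


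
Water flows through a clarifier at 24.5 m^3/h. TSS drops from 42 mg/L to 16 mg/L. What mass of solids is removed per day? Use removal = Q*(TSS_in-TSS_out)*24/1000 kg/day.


Concentration drop: TSS_in - TSS_out = 42 - 16 = 26 mg/L
Hourly solids removed = Q * dTSS = 24.5 m^3/h * 26 mg/L = 637 g/h  (m^3/h * mg/L = g/h)
Daily solids removed = 637 * 24 = 15288 g/day
Convert g to kg: 15288 / 1000 = 15.288 kg/day

15.288 kg/day


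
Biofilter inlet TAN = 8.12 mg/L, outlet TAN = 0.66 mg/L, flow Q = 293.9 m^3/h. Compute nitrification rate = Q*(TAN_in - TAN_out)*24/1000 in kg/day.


Concentration drop: TAN_in - TAN_out = 8.12 - 0.66 = 7.46 mg/L
Hourly TAN removed = Q * dTAN = 293.9 m^3/h * 7.46 mg/L = 2192.494 g/h  (m^3/h * mg/L = g/h)
Daily TAN removed = 2192.494 * 24 = 52619.856 g/day
Convert to kg/day: 52619.856 / 1000 = 52.619856 kg/day

52.619856 kg/day


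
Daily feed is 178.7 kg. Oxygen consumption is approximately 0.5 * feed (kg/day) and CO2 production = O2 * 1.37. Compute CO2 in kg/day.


O2 = 178.7 * 0.5 = 89.35
CO2 = 89.35 * 1.37 = 122.4095

122.4095 kg/day


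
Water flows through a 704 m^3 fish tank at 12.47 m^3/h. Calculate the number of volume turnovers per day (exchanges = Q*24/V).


Daily flow volume = 12.47 m^3/h * 24 h = 299.28 m^3/day
Exchanges = daily flow / tank volume = 299.28 / 704 = 0.425114 exchanges/day

0.425114 exchanges/day


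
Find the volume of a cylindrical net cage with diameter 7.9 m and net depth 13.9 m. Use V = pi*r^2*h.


r = d/2 = 7.9/2 = 3.95 m
Base area = pi*r^2 = pi*3.95^2 = 49.016699 m^2
Volume = 49.016699 * 13.9 = 681.332 m^3

681.332 m^3


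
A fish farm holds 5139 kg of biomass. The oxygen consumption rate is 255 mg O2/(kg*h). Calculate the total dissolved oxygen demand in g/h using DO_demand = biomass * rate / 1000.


Total O2 consumption (mg/h) = 5139 kg * 255 mg/(kg*h) = 1310445 mg/h
Convert to g/h: 1310445 / 1000 = 1310.445 g/h

1310.445 g/h


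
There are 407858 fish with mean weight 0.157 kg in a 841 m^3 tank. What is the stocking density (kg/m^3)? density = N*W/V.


Total biomass = 407858 fish * 0.157 kg = 64033.706 kg
Density = total biomass / volume = 64033.706 / 841 = 76.14 kg/m^3

76.14 kg/m^3


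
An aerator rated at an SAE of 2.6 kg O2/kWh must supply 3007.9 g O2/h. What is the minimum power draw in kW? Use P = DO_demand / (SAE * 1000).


SAE in g O2/kWh = 2.6 * 1000 = 2600 g/kWh
P = DO_demand / SAE_g = 3007.9 / 2600 = 1.15688 kW

1.15688 kW


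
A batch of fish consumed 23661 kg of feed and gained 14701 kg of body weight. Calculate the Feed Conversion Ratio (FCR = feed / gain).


FCR = feed consumed / weight gained
FCR = 23661 kg / 14701 kg = 1.60948

1.60948


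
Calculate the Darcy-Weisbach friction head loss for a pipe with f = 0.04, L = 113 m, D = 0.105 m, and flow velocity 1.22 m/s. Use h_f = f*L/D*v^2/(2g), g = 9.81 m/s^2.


v^2 = 1.22^2 = 1.4884 m^2/s^2
L/D = 113/0.105 = 1076.1905
h_f = f*(L/D)*v^2/(2g) = 0.04 * 1076.1905 * 1.4884 / 19.62 = 3.26565 m

3.26565 m


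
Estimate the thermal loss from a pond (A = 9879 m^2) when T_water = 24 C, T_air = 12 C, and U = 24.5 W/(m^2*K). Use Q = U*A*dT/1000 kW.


Temperature difference dT = 24 - 12 = 12 K
Heat loss (W) = U * A * dT = 24.5 * 9879 * 12 = 2904426 W
Convert to kW: 2904426 / 1000 = 2904.426 kW

2904.426 kW


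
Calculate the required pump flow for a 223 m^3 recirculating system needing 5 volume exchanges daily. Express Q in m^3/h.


Daily recirculation volume = 223 m^3 * 5 = 1115 m^3/day
Flow rate Q = daily volume / 24 h = 1115 / 24 = 46.4583 m^3/h

46.4583 m^3/h


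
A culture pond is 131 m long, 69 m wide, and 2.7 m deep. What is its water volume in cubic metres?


Base area = L * W = 131 * 69 = 9039 m^2
Volume = area * depth = 9039 * 2.7 = 24405.3 m^3

24405.3 m^3


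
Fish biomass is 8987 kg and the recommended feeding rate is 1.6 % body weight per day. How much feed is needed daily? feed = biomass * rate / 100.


Feeding rate fraction = 1.6% / 100 = 0.016
Daily feed = 8987 kg * 0.016 = 143.792 kg/day

143.792 kg/day


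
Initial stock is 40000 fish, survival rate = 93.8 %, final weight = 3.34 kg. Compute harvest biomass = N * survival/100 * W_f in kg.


Survivors = 40000 * 93.8/100 = 37520 fish
Harvest biomass = survivors * W_f = 37520 * 3.34 = 125316.8 kg

125316.8 kg


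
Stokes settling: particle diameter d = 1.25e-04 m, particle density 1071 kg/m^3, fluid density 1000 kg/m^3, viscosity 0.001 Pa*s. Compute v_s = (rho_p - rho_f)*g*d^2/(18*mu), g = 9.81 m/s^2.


Density difference: rho_p - rho_f = 1071 - 1000 = 71 kg/m^3
d^2 = (1.25e-04)^2 = 1.5625e-08 m^2
Numerator = (rho_p - rho_f) * g * d^2 = 71 * 9.81 * 1.5625e-08 = 1.0882969e-05
Denominator = 18 * mu = 18 * 0.001 = 0.018
v_s = 1.0882969e-05 / 0.018 = 6.04609e-04 m/s
Check: Re = rho_f * v_s * d / mu = 1000 * 6.04609e-04 * 1.25e-04 / 0.001 = 0.0756 < 1, so Stokes' law applies.

6.04609e-04 m/s


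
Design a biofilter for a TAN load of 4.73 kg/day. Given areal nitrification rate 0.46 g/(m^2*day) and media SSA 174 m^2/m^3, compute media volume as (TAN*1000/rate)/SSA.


A = 4.73*1000 / 0.46 = 10282.609 m^2
V = 10282.609 / 174 = 59.0955

59.0955 m^3


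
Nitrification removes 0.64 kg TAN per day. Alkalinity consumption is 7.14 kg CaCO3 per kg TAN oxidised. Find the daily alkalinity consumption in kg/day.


Alkalinity factor: 7.14 kg CaCO3 consumed per kg TAN nitrified
alk = 0.64 kg TAN * 7.14 = 4.5696 kg CaCO3/day

4.5696 kg CaCO3/day


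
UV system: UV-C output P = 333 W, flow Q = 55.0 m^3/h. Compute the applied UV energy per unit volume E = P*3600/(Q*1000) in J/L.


Energy delivered per hour = 333 W * 3600 s = 1198800 J/h
Volume treated per hour = 55.0 m^3/h * 1000 = 55000 L/h
dose = 1198800 / 55000 = 21.7964 J/L

21.7964 J/L


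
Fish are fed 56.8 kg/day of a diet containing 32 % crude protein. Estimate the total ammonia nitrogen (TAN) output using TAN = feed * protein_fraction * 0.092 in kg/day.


Protein in feed = 56.8 * 32/100 = 18.176 kg/day
TAN = protein * 0.092 = 18.176 * 0.092 = 1.672192 kg/day

1.672192 kg/day


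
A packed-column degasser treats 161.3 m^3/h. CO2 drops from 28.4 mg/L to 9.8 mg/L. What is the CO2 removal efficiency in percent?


CO2_out / CO2_in = 9.8 / 28.4 = 0.34507042
Fraction remaining = 0.34507042
efficiency = (1 - 0.34507042) * 100 = 65.493 %

65.493 %


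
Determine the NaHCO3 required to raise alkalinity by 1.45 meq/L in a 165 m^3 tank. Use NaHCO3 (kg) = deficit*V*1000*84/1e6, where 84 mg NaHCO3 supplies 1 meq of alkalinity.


Tank volume in L = 165 m^3 * 1000 = 165000 L
Total meq required = 1.45 meq/L * 165000 L = 239250 meq
NaHCO3 mass = 239250 meq * 84 mg/meq / 1e6 = 20.097 kg

20.097 kg


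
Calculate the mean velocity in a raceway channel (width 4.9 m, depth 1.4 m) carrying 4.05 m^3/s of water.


Cross-sectional area = W * d = 4.9 * 1.4 = 6.86 m^2
Velocity = Q / A = 4.05 / 6.86 = 0.590379 m/s

0.590379 m/s


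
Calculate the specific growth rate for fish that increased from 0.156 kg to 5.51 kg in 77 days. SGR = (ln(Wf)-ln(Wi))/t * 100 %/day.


ln(W_f) = ln(5.51) = 1.7065646
ln(W_i) = ln(0.156) = -1.8578993
ln(W_f) - ln(W_i) = 1.7065646 - -1.8578993 = 3.5644639
SGR = 3.5644639 / 77 * 100 = 4.62917 %/day

4.62917 %/day


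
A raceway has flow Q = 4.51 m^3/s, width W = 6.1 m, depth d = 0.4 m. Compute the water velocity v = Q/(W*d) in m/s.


Cross-sectional area = W * d = 6.1 * 0.4 = 2.44 m^2
Velocity = Q / A = 4.51 / 2.44 = 1.84836 m/s

1.84836 m/s


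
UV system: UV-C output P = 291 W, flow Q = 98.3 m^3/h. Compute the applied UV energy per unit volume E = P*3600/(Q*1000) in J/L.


Energy delivered per hour = 291 W * 3600 s = 1047600 J/h
Volume treated per hour = 98.3 m^3/h * 1000 = 98300 L/h
dose = 1047600 / 98300 = 10.6572 J/L

10.6572 J/L


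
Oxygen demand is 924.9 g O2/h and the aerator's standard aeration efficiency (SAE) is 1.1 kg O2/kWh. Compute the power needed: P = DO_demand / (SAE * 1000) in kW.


SAE in g O2/kWh = 1.1 * 1000 = 1100 g/kWh
P = DO_demand / SAE_g = 924.9 / 1100 = 0.840818 kW

0.840818 kW


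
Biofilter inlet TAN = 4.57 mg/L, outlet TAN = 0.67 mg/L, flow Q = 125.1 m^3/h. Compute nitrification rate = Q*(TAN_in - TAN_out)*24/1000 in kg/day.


Concentration drop: TAN_in - TAN_out = 4.57 - 0.67 = 3.9 mg/L
Hourly TAN removed = Q * dTAN = 125.1 m^3/h * 3.9 mg/L = 487.89 g/h  (m^3/h * mg/L = g/h)
Daily TAN removed = 487.89 * 24 = 11709.36 g/day
Convert to kg/day: 11709.36 / 1000 = 11.70936 kg/day

11.70936 kg/day


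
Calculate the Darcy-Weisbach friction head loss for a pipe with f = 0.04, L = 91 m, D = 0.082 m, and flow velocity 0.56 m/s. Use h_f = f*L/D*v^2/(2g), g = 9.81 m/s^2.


v^2 = 0.56^2 = 0.3136 m^2/s^2
L/D = 91/0.082 = 1109.7561
h_f = f*(L/D)*v^2/(2g) = 0.04 * 1109.7561 * 0.3136 / 19.62 = 0.70952 m

0.70952 m


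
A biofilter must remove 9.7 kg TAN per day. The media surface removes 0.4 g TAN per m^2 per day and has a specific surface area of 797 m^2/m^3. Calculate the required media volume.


A = 9.7*1000 / 0.4 = 24250 m^2
V = 24250 / 797 = 30.4266

30.4266 m^3


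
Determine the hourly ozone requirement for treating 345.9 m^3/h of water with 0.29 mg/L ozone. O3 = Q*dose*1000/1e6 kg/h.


O3 demand (mg/h) = Q * dose * 1000 = 345.9 * 0.29 * 1000 = 100311 mg/h
Convert mg to kg: 100311 / 1e6 = 0.100311 kg/h

0.100311 kg/h


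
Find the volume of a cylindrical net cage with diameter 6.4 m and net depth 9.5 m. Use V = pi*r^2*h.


r = d/2 = 6.4/2 = 3.2 m
Base area = pi*r^2 = pi*3.2^2 = 32.169909 m^2
Volume = 32.169909 * 9.5 = 305.614 m^3

305.614 m^3


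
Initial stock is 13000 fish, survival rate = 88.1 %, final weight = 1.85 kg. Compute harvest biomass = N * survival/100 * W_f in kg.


Survivors = 13000 * 88.1/100 = 11453 fish
Harvest biomass = survivors * W_f = 11453 * 1.85 = 21188.05 kg

21188.05 kg


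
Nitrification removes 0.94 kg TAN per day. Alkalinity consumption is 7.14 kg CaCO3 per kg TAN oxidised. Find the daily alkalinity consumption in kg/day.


Alkalinity factor: 7.14 kg CaCO3 consumed per kg TAN nitrified
alk = 0.94 kg TAN * 7.14 = 6.7116 kg CaCO3/day

6.7116 kg CaCO3/day


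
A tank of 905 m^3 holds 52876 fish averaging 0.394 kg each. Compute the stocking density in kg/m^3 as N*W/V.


Total biomass = 52876 fish * 0.394 kg = 20833.144 kg
Density = total biomass / volume = 20833.144 / 905 = 23.02 kg/m^3

23.02 kg/m^3


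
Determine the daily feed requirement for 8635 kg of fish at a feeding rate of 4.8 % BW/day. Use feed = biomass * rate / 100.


Feeding rate fraction = 4.8% / 100 = 0.048
Daily feed = 8635 kg * 0.048 = 414.48 kg/day

414.48 kg/day


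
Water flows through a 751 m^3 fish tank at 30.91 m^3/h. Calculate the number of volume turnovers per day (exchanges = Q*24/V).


Daily flow volume = 30.91 m^3/h * 24 h = 741.84 m^3/day
Exchanges = daily flow / tank volume = 741.84 / 751 = 0.987803 exchanges/day

0.987803 exchanges/day


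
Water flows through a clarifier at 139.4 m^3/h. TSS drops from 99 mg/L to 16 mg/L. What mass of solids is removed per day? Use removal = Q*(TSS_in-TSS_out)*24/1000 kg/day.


Concentration drop: TSS_in - TSS_out = 99 - 16 = 83 mg/L
Hourly solids removed = Q * dTSS = 139.4 m^3/h * 83 mg/L = 11570.2 g/h  (m^3/h * mg/L = g/h)
Daily solids removed = 11570.2 * 24 = 277684.8 g/day
Convert g to kg: 277684.8 / 1000 = 277.6848 kg/day

277.6848 kg/day


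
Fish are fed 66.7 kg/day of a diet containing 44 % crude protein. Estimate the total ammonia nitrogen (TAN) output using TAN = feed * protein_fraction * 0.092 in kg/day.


Protein in feed = 66.7 * 44/100 = 29.348 kg/day
TAN = protein * 0.092 = 29.348 * 0.092 = 2.700016 kg/day

2.700016 kg/day


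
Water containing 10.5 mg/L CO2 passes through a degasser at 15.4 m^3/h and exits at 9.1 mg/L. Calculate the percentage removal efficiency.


CO2_out / CO2_in = 9.1 / 10.5 = 0.86666667
Fraction remaining = 0.86666667
efficiency = (1 - 0.86666667) * 100 = 13.3333 %

13.3333 %


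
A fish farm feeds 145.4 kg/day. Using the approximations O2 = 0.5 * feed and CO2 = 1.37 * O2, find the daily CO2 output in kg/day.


O2 = 145.4 * 0.5 = 72.7
CO2 = 72.7 * 1.37 = 99.599

99.599 kg/day


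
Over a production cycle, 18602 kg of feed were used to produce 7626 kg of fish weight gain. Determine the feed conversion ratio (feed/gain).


FCR = feed consumed / weight gained
FCR = 18602 kg / 7626 kg = 2.43929

2.43929


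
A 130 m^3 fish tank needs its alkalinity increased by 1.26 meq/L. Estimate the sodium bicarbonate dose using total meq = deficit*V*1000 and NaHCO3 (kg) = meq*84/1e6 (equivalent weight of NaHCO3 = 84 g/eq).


Tank volume in L = 130 m^3 * 1000 = 130000 L
Total meq required = 1.26 meq/L * 130000 L = 163800 meq
NaHCO3 mass = 163800 meq * 84 mg/meq / 1e6 = 13.7592 kg

13.7592 kg


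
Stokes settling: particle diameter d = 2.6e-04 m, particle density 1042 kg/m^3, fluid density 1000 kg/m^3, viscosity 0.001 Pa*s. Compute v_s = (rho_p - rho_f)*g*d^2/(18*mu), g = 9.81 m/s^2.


Density difference: rho_p - rho_f = 1042 - 1000 = 42 kg/m^3
d^2 = (2.6e-04)^2 = 6.76e-08 m^2
Numerator = (rho_p - rho_f) * g * d^2 = 42 * 9.81 * 6.76e-08 = 2.7852552e-05
Denominator = 18 * mu = 18 * 0.001 = 0.018
v_s = 2.7852552e-05 / 0.018 = 0.00154736 m/s
Check: Re = rho_f * v_s * d / mu = 1000 * 0.00154736 * 2.6e-04 / 0.001 = 0.402 < 1, so Stokes' law applies.

0.00154736 m/s


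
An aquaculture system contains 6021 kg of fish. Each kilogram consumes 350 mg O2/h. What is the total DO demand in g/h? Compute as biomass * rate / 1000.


Total O2 consumption (mg/h) = 6021 kg * 350 mg/(kg*h) = 2107350 mg/h
Convert to g/h: 2107350 / 1000 = 2107.35 g/h

2107.35 g/h


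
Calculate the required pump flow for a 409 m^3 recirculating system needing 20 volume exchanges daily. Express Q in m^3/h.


Daily recirculation volume = 409 m^3 * 20 = 8180 m^3/day
Flow rate Q = daily volume / 24 h = 8180 / 24 = 340.833 m^3/h

340.833 m^3/h


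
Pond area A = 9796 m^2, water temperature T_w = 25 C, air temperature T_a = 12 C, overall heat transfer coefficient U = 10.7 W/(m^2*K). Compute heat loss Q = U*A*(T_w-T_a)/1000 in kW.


Temperature difference dT = 25 - 12 = 13 K
Heat loss (W) = U * A * dT = 10.7 * 9796 * 13 = 1362623.6 W
Convert to kW: 1362623.6 / 1000 = 1362.6236 kW

1362.6236 kW


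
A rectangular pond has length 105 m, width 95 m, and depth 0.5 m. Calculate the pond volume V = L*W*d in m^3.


Base area = L * W = 105 * 95 = 9975 m^2
Volume = area * depth = 9975 * 0.5 = 4987.5 m^3

4987.5 m^3


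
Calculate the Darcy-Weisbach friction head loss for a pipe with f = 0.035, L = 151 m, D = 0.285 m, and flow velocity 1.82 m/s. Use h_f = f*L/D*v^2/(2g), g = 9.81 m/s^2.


v^2 = 1.82^2 = 3.3124 m^2/s^2
L/D = 151/0.285 = 529.82456
h_f = f*(L/D)*v^2/(2g) = 0.035 * 529.82456 * 3.3124 / 19.62 = 3.13072 m

3.13072 m


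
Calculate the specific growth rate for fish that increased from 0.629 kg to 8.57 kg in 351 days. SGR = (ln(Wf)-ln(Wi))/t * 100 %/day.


ln(W_f) = ln(8.57) = 2.1482677
ln(W_i) = ln(0.629) = -0.46362402
ln(W_f) - ln(W_i) = 2.1482677 - -0.46362402 = 2.6118917
SGR = 2.6118917 / 351 * 100 = 0.744129 %/day

0.744129 %/day


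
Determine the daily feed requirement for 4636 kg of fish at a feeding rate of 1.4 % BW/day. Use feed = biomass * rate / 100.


Feeding rate fraction = 1.4% / 100 = 0.014
Daily feed = 4636 kg * 0.014 = 64.904 kg/day

64.904 kg/day


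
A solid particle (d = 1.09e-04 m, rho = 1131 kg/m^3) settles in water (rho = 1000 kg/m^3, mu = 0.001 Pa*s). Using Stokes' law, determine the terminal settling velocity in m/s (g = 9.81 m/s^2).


Density difference: rho_p - rho_f = 1131 - 1000 = 131 kg/m^3
d^2 = (1.09e-04)^2 = 1.1881e-08 m^2
Numerator = (rho_p - rho_f) * g * d^2 = 131 * 9.81 * 1.1881e-08 = 1.5268392e-05
Denominator = 18 * mu = 18 * 0.001 = 0.018
v_s = 1.5268392e-05 / 0.018 = 8.48244e-04 m/s
Check: Re = rho_f * v_s * d / mu = 1000 * 8.48244e-04 * 1.09e-04 / 0.001 = 0.0925 < 1, so Stokes' law applies.

8.48244e-04 m/s


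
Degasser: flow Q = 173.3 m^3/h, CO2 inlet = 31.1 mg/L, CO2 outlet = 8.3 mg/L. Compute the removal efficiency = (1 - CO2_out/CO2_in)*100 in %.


CO2_out / CO2_in = 8.3 / 31.1 = 0.26688103
Fraction remaining = 0.26688103
efficiency = (1 - 0.26688103) * 100 = 73.3119 %

73.3119 %


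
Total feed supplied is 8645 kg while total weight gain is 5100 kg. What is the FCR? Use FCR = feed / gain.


FCR = feed consumed / weight gained
FCR = 8645 kg / 5100 kg = 1.6951

1.6951


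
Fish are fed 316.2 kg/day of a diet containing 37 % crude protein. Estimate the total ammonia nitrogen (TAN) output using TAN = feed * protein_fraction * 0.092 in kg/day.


Protein in feed = 316.2 * 37/100 = 116.994 kg/day
TAN = protein * 0.092 = 116.994 * 0.092 = 10.763448 kg/day

10.763448 kg/day


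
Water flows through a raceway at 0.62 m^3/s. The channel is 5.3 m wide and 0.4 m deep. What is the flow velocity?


Cross-sectional area = W * d = 5.3 * 0.4 = 2.12 m^2
Velocity = Q / A = 0.62 / 2.12 = 0.292453 m/s

0.292453 m/s


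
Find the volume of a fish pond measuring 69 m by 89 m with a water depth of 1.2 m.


Base area = L * W = 69 * 89 = 6141 m^2
Volume = area * depth = 6141 * 1.2 = 7369.2 m^3

7369.2 m^3


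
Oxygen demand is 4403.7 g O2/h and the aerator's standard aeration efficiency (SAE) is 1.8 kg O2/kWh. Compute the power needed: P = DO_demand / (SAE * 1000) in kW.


SAE in g O2/kWh = 1.8 * 1000 = 1800 g/kWh
P = DO_demand / SAE_g = 4403.7 / 1800 = 2.4465 kW

2.4465 kW
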